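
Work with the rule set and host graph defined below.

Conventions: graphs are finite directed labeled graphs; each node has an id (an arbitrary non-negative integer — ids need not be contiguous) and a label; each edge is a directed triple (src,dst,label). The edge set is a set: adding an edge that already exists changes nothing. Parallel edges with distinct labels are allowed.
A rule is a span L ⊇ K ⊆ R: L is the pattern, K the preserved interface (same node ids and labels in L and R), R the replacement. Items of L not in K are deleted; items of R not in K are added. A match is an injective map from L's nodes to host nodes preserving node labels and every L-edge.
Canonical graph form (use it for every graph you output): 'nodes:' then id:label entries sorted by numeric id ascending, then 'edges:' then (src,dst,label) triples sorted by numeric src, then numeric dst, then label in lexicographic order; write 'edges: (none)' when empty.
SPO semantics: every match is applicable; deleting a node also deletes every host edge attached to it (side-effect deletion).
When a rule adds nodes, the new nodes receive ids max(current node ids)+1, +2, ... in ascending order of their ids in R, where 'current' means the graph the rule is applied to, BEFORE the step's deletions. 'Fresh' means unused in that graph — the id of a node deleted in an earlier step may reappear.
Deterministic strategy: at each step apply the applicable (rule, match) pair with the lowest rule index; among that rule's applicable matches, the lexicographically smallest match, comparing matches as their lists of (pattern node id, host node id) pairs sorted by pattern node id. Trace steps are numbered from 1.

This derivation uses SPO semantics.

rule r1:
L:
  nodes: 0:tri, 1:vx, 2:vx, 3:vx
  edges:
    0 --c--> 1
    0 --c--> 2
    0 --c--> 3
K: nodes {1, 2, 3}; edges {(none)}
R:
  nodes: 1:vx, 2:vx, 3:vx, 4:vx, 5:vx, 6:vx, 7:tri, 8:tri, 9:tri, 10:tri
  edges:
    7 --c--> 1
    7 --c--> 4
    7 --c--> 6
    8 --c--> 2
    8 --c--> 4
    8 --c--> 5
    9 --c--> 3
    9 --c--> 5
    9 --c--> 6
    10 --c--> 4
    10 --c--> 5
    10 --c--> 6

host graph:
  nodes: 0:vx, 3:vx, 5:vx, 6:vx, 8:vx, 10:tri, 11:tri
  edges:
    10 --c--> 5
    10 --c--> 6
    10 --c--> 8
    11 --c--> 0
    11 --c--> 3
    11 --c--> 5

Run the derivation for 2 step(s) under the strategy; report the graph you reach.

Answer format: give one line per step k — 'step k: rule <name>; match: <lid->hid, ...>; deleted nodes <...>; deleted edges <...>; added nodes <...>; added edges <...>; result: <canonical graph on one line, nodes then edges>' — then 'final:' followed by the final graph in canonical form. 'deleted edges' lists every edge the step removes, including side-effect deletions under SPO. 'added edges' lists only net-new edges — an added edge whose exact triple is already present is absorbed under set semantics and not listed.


step 1: rule r1; match: 0->10, 1->5, 2->6, 3->8; deleted nodes 10; deleted edges (10,5,c); (10,6,c); (10,8,c); added nodes 12, 13, 14, 15, 16, 17, 18; added edges (15,5,c); (15,12,c); (15,14,c); (16,6,c); (16,12,c); (16,13,c); (17,8,c); (17,13,c); (17,14,c); (18,12,c); (18,13,c); (18,14,c); result: nodes: 0:vx, 3:vx, 5:vx, 6:vx, 8:vx, 11:tri, 12:vx, 13:vx, 14:vx, 15:tri, 16:tri, 17:tri, 18:tri edges: (11,0,c); (11,3,c); (11,5,c); (15,5,c); (15,12,c); (15,14,c); (16,6,c); (16,12,c); (16,13,c); (17,8,c); (17,13,c); (17,14,c); (18,12,c); (18,13,c); (18,14,c)
step 2: rule r1; match: 0->11, 1->0, 2->3, 3->5; deleted nodes 11; deleted edges (11,0,c); (11,3,c); (11,5,c); added nodes 19, 20, 21, 22, 23, 24, 25; added edges (22,0,c); (22,19,c); (22,21,c); (23,3,c); (23,19,c); (23,20,c); (24,5,c); (24,20,c); (24,21,c); (25,19,c); (25,20,c); (25,21,c); result: nodes: 0:vx, 3:vx, 5:vx, 6:vx, 8:vx, 12:vx, 13:vx, 14:vx, 15:tri, 16:tri, 17:tri, 18:tri, 19:vx, 20:vx, 21:vx, 22:tri, 23:tri, 24:tri, 25:tri edges: (15,5,c); (15,12,c); (15,14,c); (16,6,c); (16,12,c); (16,13,c); (17,8,c); (17,13,c); (17,14,c); (18,12,c); (18,13,c); (18,14,c); (22,0,c); (22,19,c); (22,21,c); (23,3,c); (23,19,c); (23,20,c); (24,5,c); (24,20,c); (24,21,c); (25,19,c); (25,20,c); (25,21,c)
final:
nodes: 0:vx, 3:vx, 5:vx, 6:vx, 8:vx, 12:vx, 13:vx, 14:vx, 15:tri, 16:tri, 17:tri, 18:tri, 19:vx, 20:vx, 21:vx, 22:tri, 23:tri, 24:tri, 25:tri
edges: (15,5,c); (15,12,c); (15,14,c); (16,6,c); (16,12,c); (16,13,c); (17,8,c); (17,13,c); (17,14,c); (18,12,c); (18,13,c); (18,14,c); (22,0,c); (22,19,c); (22,21,c); (23,3,c); (23,19,c); (23,20,c); (24,5,c); (24,20,c); (24,21,c); (25,19,c); (25,20,c); (25,21,c)


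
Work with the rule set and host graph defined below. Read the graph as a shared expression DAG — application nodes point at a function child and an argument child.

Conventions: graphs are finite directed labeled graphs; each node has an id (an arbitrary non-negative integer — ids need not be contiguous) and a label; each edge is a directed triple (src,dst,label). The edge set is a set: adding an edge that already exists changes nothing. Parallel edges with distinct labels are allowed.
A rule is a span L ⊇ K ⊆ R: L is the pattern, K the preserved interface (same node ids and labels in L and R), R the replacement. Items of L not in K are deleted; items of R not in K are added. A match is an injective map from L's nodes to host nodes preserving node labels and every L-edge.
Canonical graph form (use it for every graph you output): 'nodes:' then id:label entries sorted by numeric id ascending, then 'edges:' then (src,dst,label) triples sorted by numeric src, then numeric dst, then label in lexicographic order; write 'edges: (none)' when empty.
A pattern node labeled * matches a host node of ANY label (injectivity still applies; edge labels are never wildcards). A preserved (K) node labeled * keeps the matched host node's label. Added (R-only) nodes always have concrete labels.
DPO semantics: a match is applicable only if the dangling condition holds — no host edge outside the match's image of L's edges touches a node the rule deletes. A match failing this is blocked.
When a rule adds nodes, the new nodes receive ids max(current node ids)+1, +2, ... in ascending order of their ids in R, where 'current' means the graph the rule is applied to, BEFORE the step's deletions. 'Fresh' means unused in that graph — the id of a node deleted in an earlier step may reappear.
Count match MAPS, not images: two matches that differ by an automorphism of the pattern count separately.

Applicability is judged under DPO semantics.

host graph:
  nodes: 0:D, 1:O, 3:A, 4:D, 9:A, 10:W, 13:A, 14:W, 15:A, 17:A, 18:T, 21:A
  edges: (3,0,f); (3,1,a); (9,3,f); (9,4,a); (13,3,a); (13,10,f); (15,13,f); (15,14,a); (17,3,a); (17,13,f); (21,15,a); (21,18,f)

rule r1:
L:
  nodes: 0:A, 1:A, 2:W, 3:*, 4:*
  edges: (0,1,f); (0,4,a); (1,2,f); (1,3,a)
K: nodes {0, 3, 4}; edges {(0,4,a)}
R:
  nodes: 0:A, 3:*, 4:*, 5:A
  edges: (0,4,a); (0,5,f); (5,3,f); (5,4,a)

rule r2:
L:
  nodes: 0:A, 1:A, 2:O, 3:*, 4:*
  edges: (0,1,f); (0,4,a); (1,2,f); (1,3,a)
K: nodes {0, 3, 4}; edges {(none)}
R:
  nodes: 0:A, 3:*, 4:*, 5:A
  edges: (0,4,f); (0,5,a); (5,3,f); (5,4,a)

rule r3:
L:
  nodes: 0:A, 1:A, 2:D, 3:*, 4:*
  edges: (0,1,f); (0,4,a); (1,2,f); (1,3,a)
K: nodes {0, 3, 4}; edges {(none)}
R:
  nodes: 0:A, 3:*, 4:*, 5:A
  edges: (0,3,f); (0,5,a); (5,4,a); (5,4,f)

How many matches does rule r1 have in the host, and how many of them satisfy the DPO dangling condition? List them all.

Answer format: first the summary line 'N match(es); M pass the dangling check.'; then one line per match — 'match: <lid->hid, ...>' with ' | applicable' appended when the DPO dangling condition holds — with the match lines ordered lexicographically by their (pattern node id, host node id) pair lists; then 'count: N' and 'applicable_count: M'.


1 match(es); 0 pass the dangling check.
match: 0->15, 1->13, 2->10, 3->3, 4->14
count: 1
applicable_count: 0


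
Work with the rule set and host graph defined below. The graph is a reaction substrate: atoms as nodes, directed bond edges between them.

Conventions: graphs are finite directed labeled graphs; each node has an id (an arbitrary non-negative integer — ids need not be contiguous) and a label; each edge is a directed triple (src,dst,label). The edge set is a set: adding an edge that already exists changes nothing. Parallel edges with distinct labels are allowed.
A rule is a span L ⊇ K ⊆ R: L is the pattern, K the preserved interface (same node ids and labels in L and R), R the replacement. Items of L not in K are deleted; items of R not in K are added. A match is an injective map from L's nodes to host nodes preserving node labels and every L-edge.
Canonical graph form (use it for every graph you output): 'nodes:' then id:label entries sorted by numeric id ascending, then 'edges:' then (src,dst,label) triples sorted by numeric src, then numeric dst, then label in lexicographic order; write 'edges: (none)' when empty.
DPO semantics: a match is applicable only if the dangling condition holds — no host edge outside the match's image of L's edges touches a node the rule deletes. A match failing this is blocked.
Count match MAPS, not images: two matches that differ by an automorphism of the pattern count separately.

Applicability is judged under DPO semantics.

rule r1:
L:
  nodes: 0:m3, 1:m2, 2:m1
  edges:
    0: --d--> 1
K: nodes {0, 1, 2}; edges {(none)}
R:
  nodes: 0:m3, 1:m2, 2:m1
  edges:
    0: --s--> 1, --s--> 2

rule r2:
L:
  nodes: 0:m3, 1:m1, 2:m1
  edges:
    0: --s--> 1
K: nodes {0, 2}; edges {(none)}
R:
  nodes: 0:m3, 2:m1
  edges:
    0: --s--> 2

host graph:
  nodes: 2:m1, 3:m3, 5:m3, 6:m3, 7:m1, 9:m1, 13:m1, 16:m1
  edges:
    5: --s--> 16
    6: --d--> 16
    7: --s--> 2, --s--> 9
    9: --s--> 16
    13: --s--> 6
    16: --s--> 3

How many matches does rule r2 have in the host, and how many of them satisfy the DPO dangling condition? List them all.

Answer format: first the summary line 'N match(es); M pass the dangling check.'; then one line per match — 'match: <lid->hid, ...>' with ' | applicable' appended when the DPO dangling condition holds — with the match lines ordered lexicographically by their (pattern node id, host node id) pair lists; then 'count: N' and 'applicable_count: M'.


4 match(es); 0 pass the dangling check.
match: 0->5, 1->16, 2->2
match: 0->5, 1->16, 2->7
match: 0->5, 1->16, 2->9
match: 0->5, 1->16, 2->13
count: 4
applicable_count: 0


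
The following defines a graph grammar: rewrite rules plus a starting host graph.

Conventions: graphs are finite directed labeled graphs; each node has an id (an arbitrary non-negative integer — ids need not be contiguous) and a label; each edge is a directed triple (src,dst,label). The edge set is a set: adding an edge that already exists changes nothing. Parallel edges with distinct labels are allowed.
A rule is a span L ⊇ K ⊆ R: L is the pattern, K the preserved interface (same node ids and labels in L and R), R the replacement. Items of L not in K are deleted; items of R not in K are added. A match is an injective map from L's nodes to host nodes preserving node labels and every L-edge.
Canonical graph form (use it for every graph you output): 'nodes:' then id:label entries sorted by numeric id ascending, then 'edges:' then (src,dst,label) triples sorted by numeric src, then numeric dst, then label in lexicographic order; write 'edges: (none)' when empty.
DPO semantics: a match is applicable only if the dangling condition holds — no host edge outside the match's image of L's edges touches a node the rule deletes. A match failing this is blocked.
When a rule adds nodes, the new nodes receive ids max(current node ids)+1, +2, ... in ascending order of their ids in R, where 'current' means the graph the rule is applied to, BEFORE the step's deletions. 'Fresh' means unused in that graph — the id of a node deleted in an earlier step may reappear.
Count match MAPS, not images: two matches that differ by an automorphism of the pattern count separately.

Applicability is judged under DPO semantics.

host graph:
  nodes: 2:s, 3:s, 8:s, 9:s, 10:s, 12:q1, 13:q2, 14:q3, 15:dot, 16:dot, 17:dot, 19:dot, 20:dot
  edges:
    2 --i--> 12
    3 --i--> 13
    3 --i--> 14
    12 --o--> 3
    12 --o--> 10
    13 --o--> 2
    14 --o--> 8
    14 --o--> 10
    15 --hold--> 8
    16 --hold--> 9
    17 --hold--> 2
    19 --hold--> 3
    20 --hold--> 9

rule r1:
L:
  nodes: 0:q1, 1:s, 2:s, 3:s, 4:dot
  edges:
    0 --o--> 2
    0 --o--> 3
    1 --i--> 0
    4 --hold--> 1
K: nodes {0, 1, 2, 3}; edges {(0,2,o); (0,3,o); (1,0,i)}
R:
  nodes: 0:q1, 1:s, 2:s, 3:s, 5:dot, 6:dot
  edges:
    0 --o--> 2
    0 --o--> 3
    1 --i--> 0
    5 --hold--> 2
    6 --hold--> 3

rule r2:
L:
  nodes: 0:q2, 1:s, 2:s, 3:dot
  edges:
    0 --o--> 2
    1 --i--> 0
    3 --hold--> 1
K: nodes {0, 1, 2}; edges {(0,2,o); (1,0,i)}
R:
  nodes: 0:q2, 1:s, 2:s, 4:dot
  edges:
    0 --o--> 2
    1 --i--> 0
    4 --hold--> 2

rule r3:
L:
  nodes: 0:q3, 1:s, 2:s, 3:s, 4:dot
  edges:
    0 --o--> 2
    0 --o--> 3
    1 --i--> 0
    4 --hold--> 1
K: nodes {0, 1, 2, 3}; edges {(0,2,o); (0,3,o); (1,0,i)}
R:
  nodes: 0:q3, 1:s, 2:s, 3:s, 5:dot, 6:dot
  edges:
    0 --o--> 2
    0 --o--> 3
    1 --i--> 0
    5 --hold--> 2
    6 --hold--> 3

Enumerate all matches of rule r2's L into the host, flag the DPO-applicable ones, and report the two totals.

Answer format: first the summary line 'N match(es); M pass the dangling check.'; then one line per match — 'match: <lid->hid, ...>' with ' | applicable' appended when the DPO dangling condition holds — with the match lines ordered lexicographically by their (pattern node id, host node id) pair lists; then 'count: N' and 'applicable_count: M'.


1 match(es); 1 pass the dangling check.
match: 0->13, 1->3, 2->2, 3->19 | applicable
count: 1
applicable_count: 1


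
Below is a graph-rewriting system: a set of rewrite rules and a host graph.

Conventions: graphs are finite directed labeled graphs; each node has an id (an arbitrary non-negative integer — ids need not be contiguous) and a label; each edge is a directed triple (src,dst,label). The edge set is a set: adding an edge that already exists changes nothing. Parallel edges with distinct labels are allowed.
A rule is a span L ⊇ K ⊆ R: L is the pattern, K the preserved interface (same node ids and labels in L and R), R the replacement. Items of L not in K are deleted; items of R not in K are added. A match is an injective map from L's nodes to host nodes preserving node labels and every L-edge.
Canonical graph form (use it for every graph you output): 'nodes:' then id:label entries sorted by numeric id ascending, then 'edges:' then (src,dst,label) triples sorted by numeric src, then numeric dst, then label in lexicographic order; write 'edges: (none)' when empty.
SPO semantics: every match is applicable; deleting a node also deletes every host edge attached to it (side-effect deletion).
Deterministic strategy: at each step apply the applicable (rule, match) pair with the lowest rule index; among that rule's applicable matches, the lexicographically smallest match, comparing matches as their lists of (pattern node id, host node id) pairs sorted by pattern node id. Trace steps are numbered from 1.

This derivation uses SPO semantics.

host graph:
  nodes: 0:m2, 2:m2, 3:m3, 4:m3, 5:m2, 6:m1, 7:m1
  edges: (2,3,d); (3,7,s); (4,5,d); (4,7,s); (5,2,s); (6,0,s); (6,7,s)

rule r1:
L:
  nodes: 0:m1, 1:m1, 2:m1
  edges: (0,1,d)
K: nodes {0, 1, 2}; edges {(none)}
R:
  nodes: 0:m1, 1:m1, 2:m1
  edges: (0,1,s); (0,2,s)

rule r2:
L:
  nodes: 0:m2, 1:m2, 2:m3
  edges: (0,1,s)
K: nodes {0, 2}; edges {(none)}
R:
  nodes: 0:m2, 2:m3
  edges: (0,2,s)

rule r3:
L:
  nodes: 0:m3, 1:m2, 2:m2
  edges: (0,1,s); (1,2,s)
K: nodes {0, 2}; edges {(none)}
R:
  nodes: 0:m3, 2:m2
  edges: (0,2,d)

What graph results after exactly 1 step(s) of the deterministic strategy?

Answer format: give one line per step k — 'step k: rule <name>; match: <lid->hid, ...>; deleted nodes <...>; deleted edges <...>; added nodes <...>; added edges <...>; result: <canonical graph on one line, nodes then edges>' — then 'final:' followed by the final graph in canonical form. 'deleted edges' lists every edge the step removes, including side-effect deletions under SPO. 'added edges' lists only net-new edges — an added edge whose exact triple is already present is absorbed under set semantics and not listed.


step 1: rule r2; match: 0->5, 1->2, 2->3; deleted nodes 2; deleted edges (2,3,d); (5,2,s); added nodes (none); added edges (5,3,s); result: nodes: 0:m2, 3:m3, 4:m3, 5:m2, 6:m1, 7:m1 edges: (3,7,s); (4,5,d); (4,7,s); (5,3,s); (6,0,s); (6,7,s)
final:
nodes: 0:m2, 3:m3, 4:m3, 5:m2, 6:m1, 7:m1
edges: (3,7,s); (4,5,d); (4,7,s); (5,3,s); (6,0,s); (6,7,s)


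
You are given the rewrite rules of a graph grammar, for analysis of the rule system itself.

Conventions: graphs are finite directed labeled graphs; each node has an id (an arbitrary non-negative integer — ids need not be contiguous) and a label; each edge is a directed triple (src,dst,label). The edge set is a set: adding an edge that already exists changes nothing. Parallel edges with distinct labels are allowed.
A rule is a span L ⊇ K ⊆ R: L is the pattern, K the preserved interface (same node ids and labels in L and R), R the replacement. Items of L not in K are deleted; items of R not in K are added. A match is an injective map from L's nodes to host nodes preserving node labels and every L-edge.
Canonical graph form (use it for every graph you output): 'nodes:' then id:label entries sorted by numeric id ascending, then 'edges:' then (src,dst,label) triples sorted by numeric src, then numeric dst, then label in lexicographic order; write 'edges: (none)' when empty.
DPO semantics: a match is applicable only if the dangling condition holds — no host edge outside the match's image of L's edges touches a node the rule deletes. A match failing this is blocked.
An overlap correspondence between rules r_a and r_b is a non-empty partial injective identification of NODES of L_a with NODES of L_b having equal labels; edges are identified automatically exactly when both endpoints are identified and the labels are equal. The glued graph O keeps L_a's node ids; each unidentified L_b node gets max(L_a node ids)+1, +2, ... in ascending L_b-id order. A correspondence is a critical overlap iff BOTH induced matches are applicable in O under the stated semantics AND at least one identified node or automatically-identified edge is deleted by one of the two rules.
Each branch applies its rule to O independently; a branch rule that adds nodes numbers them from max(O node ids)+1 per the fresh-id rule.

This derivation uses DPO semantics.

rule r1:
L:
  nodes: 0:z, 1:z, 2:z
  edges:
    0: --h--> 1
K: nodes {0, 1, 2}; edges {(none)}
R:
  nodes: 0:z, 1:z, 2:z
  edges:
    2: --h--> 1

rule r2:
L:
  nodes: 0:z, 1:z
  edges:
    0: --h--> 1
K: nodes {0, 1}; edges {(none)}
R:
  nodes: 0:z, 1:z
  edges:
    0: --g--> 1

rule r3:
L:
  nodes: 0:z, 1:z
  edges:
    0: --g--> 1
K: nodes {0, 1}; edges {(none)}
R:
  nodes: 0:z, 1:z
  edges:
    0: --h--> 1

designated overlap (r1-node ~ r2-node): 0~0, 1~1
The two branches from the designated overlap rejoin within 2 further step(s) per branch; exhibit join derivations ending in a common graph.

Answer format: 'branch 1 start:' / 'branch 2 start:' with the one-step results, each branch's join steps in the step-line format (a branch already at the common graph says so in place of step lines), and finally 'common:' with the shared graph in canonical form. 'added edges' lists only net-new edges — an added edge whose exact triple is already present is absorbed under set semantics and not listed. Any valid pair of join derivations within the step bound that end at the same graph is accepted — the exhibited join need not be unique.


branch 1 start:
nodes: 0:z, 1:z, 2:z
edges: (2,1,h)
branch 2 start:
nodes: 0:z, 1:z, 2:z
edges: (0,1,g)
branch 1 step 1: rule r1; match: 0->2, 1->1, 2->0; deleted nodes (none); deleted edges (2,1,h); added nodes (none); added edges (0,1,h); result: nodes: 0:z, 1:z, 2:z edges: (0,1,h)
branch 2 step 1: rule r3; match: 0->0, 1->1; deleted nodes (none); deleted edges (0,1,g); added nodes (none); added edges (0,1,h); result: nodes: 0:z, 1:z, 2:z edges: (0,1,h)
common:
nodes: 0:z, 1:z, 2:z
edges: (0,1,h)


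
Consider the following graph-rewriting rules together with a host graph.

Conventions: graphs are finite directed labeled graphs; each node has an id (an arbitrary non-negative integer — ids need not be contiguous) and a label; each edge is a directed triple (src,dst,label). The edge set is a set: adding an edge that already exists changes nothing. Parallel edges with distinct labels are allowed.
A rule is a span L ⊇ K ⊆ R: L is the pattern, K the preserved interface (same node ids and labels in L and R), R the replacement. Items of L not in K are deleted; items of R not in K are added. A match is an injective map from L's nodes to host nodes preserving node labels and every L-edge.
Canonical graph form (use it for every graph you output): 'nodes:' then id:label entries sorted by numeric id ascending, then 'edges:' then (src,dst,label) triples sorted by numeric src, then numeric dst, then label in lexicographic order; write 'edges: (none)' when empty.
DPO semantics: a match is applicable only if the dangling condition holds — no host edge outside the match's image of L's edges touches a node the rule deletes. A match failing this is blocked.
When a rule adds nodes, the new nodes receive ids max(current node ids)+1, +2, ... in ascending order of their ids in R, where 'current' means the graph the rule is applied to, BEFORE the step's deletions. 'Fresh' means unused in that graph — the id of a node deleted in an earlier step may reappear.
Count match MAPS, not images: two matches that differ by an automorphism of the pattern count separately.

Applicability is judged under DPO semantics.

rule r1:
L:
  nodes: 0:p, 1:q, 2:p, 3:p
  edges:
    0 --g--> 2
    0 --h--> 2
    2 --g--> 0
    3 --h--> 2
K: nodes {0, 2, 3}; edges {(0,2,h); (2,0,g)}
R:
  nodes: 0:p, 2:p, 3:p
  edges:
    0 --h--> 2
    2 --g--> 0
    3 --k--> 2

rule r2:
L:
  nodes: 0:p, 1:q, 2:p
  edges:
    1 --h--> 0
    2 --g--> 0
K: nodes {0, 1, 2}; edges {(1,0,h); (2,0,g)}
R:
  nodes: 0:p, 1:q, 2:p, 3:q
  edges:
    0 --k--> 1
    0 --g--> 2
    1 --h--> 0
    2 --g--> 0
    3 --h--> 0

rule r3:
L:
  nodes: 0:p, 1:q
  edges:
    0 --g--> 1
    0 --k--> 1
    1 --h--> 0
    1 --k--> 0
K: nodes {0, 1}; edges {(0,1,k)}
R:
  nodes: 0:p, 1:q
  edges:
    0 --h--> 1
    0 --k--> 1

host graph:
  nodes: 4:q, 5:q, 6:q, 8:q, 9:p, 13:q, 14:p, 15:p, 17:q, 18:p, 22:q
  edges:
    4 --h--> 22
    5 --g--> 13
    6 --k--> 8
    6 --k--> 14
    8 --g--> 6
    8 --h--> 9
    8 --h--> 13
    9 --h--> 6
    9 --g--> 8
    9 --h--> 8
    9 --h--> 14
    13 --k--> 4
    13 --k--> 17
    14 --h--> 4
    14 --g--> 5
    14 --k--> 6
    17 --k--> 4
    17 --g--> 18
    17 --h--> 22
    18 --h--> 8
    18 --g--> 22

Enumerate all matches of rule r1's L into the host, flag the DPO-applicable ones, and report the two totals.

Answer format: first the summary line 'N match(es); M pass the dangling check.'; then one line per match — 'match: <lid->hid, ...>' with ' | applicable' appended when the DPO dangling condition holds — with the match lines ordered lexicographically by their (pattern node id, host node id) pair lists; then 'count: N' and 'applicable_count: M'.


0 match(es); 0 pass the dangling check.
count: 0
applicable_count: 0


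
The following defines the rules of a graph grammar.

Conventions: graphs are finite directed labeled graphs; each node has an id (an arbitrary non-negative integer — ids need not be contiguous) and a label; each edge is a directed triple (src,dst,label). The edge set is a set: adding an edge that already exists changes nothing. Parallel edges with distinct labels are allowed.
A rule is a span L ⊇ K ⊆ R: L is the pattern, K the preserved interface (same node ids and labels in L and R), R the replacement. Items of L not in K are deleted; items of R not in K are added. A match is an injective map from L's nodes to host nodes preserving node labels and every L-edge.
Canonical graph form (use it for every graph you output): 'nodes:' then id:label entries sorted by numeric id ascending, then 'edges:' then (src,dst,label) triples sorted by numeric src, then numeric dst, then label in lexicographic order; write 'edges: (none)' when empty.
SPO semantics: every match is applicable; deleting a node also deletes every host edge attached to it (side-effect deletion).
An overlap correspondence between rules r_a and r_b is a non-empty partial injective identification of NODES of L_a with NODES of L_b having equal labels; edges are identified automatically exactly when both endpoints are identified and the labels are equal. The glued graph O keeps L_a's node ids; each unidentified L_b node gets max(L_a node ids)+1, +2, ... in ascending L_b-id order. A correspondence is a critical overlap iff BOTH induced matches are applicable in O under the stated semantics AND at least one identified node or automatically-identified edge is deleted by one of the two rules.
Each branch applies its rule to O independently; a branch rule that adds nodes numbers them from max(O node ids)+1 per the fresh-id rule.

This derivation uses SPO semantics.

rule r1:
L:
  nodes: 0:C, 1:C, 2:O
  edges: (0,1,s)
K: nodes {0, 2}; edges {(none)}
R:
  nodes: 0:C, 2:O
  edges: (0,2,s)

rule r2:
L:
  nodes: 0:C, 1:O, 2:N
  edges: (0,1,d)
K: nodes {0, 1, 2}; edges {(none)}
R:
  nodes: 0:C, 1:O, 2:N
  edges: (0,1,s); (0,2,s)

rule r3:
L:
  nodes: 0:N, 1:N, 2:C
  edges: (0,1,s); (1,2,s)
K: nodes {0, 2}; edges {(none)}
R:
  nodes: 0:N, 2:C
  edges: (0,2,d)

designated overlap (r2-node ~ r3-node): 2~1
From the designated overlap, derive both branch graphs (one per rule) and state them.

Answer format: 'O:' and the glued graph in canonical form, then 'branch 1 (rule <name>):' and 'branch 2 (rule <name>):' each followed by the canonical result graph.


O:
nodes: 0:C, 1:O, 2:N, 3:N, 4:C
edges: (0,1,d); (2,4,s); (3,2,s)
branch 1 (rule r2):
nodes: 0:C, 1:O, 2:N, 3:N, 4:C
edges: (0,1,s); (0,2,s); (2,4,s); (3,2,s)
branch 2 (rule r3):
nodes: 0:C, 1:O, 3:N, 4:C
edges: (0,1,d); (3,4,d)


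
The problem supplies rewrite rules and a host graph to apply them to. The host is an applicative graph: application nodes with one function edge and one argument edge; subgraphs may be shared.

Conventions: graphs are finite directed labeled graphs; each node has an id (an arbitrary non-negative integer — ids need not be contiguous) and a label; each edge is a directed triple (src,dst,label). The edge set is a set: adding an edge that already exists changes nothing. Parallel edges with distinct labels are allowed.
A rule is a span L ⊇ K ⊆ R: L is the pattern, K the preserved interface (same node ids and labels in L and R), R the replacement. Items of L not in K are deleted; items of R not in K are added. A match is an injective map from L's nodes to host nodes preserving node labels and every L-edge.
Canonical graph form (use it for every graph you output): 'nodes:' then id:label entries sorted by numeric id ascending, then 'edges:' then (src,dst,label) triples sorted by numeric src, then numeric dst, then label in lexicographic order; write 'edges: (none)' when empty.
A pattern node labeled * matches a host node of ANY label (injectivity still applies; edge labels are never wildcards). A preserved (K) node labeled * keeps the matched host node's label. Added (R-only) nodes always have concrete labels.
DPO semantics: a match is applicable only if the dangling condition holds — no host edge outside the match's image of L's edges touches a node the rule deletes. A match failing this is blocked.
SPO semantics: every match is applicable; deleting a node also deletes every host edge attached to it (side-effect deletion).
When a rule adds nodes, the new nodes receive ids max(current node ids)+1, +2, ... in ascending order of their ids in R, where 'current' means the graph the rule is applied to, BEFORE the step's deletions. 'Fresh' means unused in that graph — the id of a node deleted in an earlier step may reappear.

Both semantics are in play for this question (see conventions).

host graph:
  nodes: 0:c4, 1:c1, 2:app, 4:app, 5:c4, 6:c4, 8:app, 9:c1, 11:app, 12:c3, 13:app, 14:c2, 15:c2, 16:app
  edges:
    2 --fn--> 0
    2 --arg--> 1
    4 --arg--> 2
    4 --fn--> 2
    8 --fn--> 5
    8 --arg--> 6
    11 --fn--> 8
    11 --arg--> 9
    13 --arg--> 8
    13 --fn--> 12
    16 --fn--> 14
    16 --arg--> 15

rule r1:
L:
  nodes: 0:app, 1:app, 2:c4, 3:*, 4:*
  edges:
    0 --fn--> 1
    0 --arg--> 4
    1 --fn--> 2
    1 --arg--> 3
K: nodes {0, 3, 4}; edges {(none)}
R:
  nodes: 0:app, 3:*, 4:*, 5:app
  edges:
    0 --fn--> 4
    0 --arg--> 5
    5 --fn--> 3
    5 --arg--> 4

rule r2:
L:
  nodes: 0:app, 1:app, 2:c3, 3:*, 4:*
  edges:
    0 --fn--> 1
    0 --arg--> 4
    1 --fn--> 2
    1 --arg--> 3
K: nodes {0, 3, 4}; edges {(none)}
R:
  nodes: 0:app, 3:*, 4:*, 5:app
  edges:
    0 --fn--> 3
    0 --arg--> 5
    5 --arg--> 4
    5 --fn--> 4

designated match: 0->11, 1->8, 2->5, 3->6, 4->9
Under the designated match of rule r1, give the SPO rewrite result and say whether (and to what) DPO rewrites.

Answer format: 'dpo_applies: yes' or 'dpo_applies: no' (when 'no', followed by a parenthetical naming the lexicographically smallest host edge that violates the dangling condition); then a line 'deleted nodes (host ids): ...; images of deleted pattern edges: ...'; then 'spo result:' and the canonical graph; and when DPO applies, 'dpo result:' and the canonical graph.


dpo_applies: no
(the rule deletes node 8, which keeps host edge (13,8,arg) outside the match image — the dangling condition fails, DPO blocks; SPO proceeds and side-deletes such edges)
deleted nodes (host ids): 5, 8; images of deleted pattern edges: (8,5,fn); (8,6,arg); (11,8,fn); (11,9,arg)
spo result:
nodes: 0:c4, 1:c1, 2:app, 4:app, 6:c4, 9:c1, 11:app, 12:c3, 13:app, 14:c2, 15:c2, 16:app, 17:app
edges: (2,0,fn); (2,1,arg); (4,2,arg); (4,2,fn); (11,9,fn); (11,17,arg); (13,12,fn); (16,14,fn); (16,15,arg); (17,6,fn); (17,9,arg)


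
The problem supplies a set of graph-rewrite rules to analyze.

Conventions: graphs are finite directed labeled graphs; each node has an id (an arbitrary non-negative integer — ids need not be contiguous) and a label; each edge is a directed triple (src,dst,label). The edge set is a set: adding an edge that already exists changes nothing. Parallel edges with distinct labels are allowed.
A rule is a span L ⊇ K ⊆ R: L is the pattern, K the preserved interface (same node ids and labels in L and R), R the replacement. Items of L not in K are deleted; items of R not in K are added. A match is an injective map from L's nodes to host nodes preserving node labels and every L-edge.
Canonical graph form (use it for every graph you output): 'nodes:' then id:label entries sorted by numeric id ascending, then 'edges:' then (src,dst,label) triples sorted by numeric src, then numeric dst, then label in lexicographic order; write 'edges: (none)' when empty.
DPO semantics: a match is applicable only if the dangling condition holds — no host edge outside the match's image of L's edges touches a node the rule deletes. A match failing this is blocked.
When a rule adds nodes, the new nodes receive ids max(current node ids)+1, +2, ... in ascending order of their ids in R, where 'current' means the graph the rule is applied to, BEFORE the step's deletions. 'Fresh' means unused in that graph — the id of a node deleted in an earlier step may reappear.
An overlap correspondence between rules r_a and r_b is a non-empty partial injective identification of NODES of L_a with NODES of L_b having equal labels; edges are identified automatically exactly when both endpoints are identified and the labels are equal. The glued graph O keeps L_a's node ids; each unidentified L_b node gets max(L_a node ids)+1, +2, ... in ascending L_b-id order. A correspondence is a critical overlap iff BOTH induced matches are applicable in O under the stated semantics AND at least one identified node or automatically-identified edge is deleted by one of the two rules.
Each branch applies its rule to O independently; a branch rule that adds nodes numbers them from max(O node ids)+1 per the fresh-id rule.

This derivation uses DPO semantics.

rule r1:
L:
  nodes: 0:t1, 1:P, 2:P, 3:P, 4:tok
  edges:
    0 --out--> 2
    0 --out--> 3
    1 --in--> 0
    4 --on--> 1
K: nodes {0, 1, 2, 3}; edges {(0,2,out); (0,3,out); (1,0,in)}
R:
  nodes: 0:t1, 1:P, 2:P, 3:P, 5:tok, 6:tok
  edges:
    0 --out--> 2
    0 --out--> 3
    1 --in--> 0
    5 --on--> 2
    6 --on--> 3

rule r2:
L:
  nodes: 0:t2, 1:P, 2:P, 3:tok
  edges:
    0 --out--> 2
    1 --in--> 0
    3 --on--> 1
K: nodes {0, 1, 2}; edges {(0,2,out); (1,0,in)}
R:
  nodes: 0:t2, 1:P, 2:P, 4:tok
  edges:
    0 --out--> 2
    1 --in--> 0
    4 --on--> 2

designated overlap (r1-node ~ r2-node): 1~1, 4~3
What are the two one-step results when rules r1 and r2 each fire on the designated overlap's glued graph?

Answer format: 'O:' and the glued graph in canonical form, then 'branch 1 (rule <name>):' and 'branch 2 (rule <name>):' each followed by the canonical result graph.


O:
nodes: 0:t1, 1:P, 2:P, 3:P, 4:tok, 5:t2, 6:P
edges: (0,2,out); (0,3,out); (1,0,in); (1,5,in); (4,1,on); (5,6,out)
branch 1 (rule r1):
nodes: 0:t1, 1:P, 2:P, 3:P, 5:t2, 6:P, 7:tok, 8:tok
edges: (0,2,out); (0,3,out); (1,0,in); (1,5,in); (5,6,out); (7,2,on); (8,3,on)
branch 2 (rule r2):
nodes: 0:t1, 1:P, 2:P, 3:P, 5:t2, 6:P, 7:tok
edges: (0,2,out); (0,3,out); (1,0,in); (1,5,in); (5,6,out); (7,6,on)


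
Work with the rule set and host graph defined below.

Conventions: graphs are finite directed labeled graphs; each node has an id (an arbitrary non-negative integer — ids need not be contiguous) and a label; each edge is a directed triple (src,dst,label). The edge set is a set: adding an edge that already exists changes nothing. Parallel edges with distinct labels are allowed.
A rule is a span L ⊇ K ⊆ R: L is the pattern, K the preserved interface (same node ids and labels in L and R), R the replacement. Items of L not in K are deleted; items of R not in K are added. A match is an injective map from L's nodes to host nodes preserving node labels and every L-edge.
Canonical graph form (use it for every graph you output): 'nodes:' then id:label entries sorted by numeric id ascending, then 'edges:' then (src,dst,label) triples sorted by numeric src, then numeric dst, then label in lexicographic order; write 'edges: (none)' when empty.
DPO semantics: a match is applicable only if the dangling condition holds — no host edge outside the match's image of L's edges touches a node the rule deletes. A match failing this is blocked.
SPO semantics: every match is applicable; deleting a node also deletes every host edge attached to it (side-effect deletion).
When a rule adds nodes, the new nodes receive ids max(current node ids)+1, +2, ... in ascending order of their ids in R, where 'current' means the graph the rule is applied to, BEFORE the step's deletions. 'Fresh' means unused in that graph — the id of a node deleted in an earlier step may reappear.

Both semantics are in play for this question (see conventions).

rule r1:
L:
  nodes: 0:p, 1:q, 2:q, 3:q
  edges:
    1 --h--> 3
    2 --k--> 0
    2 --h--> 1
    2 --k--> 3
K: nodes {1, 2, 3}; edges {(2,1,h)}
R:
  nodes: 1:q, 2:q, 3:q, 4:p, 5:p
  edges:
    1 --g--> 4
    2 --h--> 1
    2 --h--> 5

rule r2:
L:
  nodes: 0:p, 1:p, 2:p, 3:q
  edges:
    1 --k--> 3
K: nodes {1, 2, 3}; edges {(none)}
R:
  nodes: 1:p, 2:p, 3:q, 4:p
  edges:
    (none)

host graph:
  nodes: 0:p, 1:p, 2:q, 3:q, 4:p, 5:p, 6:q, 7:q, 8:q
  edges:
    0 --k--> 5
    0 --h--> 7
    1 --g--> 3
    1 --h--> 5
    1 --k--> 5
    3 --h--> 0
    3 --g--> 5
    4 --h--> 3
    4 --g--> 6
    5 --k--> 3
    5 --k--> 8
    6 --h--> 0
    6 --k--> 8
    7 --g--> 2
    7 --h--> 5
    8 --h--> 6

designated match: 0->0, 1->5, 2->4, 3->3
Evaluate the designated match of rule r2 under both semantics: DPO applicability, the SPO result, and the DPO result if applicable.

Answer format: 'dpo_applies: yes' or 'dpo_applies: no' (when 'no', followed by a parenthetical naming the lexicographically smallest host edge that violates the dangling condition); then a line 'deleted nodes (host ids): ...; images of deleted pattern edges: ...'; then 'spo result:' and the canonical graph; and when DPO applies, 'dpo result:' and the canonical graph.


dpo_applies: no
(the rule deletes node 0, which keeps host edge (0,5,k) outside the match image — the dangling condition fails, DPO blocks; SPO proceeds and side-deletes such edges)
deleted nodes (host ids): 0; images of deleted pattern edges: (5,3,k)
spo result:
nodes: 1:p, 2:q, 3:q, 4:p, 5:p, 6:q, 7:q, 8:q, 9:p
edges: (1,3,g); (1,5,h); (1,5,k); (3,5,g); (4,3,h); (4,6,g); (5,8,k); (6,8,k); (7,2,g); (7,5,h); (8,6,h)


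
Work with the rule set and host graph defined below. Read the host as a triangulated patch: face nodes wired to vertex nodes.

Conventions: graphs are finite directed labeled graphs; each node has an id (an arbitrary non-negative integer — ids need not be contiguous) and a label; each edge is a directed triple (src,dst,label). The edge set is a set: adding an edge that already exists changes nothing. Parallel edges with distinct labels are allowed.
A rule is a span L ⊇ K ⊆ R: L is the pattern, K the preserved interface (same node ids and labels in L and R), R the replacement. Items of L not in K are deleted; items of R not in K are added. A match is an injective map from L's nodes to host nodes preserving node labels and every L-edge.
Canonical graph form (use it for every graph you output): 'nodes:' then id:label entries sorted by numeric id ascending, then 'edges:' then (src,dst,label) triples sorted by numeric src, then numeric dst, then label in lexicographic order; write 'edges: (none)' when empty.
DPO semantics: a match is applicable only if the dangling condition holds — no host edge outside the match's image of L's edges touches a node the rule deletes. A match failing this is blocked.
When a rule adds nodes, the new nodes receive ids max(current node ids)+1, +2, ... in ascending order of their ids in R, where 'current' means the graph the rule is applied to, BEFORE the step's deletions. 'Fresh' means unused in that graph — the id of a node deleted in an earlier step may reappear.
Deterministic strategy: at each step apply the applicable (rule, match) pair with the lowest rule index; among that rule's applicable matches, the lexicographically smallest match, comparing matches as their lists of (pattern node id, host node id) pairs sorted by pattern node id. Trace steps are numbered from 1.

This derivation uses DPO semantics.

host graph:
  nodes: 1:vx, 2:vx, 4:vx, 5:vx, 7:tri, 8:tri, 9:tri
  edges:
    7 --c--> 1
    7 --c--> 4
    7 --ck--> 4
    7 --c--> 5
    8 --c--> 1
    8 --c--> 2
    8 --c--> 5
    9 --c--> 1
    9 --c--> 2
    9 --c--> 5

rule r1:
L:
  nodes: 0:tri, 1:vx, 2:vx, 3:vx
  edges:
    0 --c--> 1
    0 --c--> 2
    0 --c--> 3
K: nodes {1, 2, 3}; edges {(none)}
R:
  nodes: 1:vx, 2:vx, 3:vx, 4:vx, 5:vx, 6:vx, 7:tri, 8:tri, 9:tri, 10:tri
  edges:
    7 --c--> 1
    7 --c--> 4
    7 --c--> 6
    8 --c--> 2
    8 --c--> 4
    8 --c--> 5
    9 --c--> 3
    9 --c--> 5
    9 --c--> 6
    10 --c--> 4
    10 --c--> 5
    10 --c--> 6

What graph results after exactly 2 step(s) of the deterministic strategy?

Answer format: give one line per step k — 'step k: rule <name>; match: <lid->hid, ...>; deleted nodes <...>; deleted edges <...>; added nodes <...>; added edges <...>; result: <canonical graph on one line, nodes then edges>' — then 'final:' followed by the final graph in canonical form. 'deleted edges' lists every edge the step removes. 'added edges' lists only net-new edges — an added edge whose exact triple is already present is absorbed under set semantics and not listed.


step 1: rule r1; match: 0->8, 1->1, 2->2, 3->5; deleted nodes 8; deleted edges (8,1,c); (8,2,c); (8,5,c); added nodes 10, 11, 12, 13, 14, 15, 16; added edges (13,1,c); (13,10,c); (13,12,c); (14,2,c); (14,10,c); (14,11,c); (15,5,c); (15,11,c); (15,12,c); (16,10,c); (16,11,c); (16,12,c); result: nodes: 1:vx, 2:vx, 4:vx, 5:vx, 7:tri, 9:tri, 10:vx, 11:vx, 12:vx, 13:tri, 14:tri, 15:tri, 16:tri edges: (7,1,c); (7,4,c); (7,4,ck); (7,5,c); (9,1,c); (9,2,c); (9,5,c); (13,1,c); (13,10,c); (13,12,c); (14,2,c); (14,10,c); (14,11,c); (15,5,c); (15,11,c); (15,12,c); (16,10,c); (16,11,c); (16,12,c)
step 2: rule r1; match: 0->9, 1->1, 2->2, 3->5; deleted nodes 9; deleted edges (9,1,c); (9,2,c); (9,5,c); added nodes 17, 18, 19, 20, 21, 22, 23; added edges (20,1,c); (20,17,c); (20,19,c); (21,2,c); (21,17,c); (21,18,c); (22,5,c); (22,18,c); (22,19,c); (23,17,c); (23,18,c); (23,19,c); result: nodes: 1:vx, 2:vx, 4:vx, 5:vx, 7:tri, 10:vx, 11:vx, 12:vx, 13:tri, 14:tri, 15:tri, 16:tri, 17:vx, 18:vx, 19:vx, 20:tri, 21:tri, 22:tri, 23:tri edges: (7,1,c); (7,4,c); (7,4,ck); (7,5,c); (13,1,c); (13,10,c); (13,12,c); (14,2,c); (14,10,c); (14,11,c); (15,5,c); (15,11,c); (15,12,c); (16,10,c); (16,11,c); (16,12,c); (20,1,c); (20,17,c); (20,19,c); (21,2,c); (21,17,c); (21,18,c); (22,5,c); (22,18,c); (22,19,c); (23,17,c); (23,18,c); (23,19,c)
final:
nodes: 1:vx, 2:vx, 4:vx, 5:vx, 7:tri, 10:vx, 11:vx, 12:vx, 13:tri, 14:tri, 15:tri, 16:tri, 17:vx, 18:vx, 19:vx, 20:tri, 21:tri, 22:tri, 23:tri
edges: (7,1,c); (7,4,c); (7,4,ck); (7,5,c); (13,1,c); (13,10,c); (13,12,c); (14,2,c); (14,10,c); (14,11,c); (15,5,c); (15,11,c); (15,12,c); (16,10,c); (16,11,c); (16,12,c); (20,1,c); (20,17,c); (20,19,c); (21,2,c); (21,17,c); (21,18,c); (22,5,c); (22,18,c); (22,19,c); (23,17,c); (23,18,c); (23,19,c)
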